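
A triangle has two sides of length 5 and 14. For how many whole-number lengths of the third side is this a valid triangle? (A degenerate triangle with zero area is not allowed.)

The triangle inequality gives |5 − 14| < c < 5 + 14, i.e. 9 < c < 19.
So c can be any integer from 10 to 18: 9 values.

9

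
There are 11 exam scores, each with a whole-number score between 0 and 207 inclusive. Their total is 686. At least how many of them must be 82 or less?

3

If only k of them are at most 82, the other 11 − k are at least 83, so the total is at least (11 − k)·83 + k·0.
This is ≤ 686, so (11 − k)·83 + 0k ≤ 686, which gives k ≥ 3.
Exactly 3 works: 3 values at 0 and 8 at 83 total 664; raise one of the low values by 22 (still ≤ 82) to hit 686.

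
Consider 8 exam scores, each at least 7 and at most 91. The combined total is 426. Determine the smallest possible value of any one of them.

7

Minimizing one value means maximizing the remaining 7.
The other 7 can take up 7 × 91 = 637 ≥ 426 − 7, so one score can sit at its floor of 7.
Achievable: one at 7 and the other 7 totalling 419, which fits since 7 × 7 ≤ 419 ≤ 7 × 91.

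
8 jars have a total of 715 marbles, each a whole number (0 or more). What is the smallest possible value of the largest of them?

Some value must be at least ⌈715/8⌉ = 90, since 8 × 89 = 712 < 715.
Equality holds with 3 values of 90 and 5 values of 89.

90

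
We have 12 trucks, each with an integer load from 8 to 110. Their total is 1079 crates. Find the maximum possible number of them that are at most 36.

Each value at 36 or below falls at least 110 − 36 = 74 short of the ceiling 110.
The ceiling total is 12 × 110 = 1320, and we need 1079, so at most ⌊(1320 − 1079)/74⌋ = 3 can be that low.
k = 3 is achieved by 3 values at 36 and 9 at 110, total 1098; lower one of the 110's by 19 (still > 36) to reach 1079.

3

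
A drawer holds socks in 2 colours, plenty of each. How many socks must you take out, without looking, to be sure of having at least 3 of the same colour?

5

You could draw 2 of every colour without reaching 3 of any — 4 in all.
One more forces 3 of some colour, so 4 + 1 = 5.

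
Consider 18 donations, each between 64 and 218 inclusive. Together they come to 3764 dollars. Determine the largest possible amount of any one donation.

218

To make one donation as large as possible, make the other 17 as small as possible.
The other 17 contribute at least 17 × 64 = 1088, leaving at most 3764 − 1088 = 2676.
But each donation is capped at 218, so the maximum is 218.
Achievable: one at 218 and the other 17 totalling 3546, which fits since 17 × 64 ≤ 3546 ≤ 17 × 218.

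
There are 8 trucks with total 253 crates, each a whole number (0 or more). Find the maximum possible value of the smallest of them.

31

The average is 253/8 < 32, so some value is ≤ 31.
Equality holds with 3 values of 31 and 5 values of 32.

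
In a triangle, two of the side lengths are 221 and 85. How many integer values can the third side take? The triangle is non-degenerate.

The triangle inequality gives |221 − 85| < c < 221 + 85, i.e. 136 < c < 306.
So c can be any integer from 137 to 305: 169 values.

169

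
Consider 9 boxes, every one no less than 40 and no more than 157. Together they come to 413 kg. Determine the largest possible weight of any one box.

To make one box as large as possible, make the other 8 as small as possible.
The other 8 contribute at least 8 × 40 = 320, leaving at most 413 − 320 = 93.
Since 93 ≤ 157, this is achievable: one at 93 and 8 at 40.

93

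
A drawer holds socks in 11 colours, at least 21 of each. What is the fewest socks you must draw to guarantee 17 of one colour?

In the worst case you draw 16 of each of the 11 colours: 11 × 16 = 176.
One more forces 17 of some colour, so 176 + 1 = 177.

177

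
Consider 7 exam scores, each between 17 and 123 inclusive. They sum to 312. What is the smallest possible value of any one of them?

Minimizing one value means maximizing the remaining 6.
The other 6 can take up 6 × 123 = 738 ≥ 312 − 17, so one score can sit at its floor of 17.
Achievable: one at 17 and the other 6 totalling 295, which fits since 6 × 17 ≤ 295 ≤ 6 × 123.

17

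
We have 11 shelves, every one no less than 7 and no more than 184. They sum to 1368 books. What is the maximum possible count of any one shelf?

To make one shelf as large as possible, make the other 10 as small as possible.
The other 10 contribute at least 10 × 7 = 70, leaving at most 1368 − 70 = 1298.
But each shelf is capped at 184, so the maximum is 184.
Achievable: one at 184 and the other 10 totalling 1184, which fits since 10 × 7 ≤ 1184 ≤ 10 × 184.

184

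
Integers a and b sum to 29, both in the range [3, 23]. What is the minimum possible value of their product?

ab = a(29 − a) is concave in a, so over [6, 23] it is minimized at an endpoint.
The extreme feasible split is a = 6, b = 23, giving ab = 138.

138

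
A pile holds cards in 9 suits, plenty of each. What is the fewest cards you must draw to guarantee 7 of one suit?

You could draw 6 of every suit without reaching 7 of any — 54 in all.
One more forces 7 of some suit, so 54 + 1 = 55.

55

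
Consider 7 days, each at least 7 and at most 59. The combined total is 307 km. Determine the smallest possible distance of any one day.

To make one day as small as possible, make the other 6 as large as possible.
The other 6 can take up 6 × 59 = 354 ≥ 307 − 7, so one day can sit at its floor of 7.
Achievable: one at 7 and the other 6 totalling 300, which fits since 6 × 7 ≤ 300 ≤ 6 × 59.

7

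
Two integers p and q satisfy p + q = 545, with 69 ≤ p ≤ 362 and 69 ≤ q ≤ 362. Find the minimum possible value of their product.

Since p + q is fixed, pushing one of them to its bound minimizes the product.
At the endpoint p = 183, q = 545 − 183 = 362, so pq = 183 × 362 = 66246.

66246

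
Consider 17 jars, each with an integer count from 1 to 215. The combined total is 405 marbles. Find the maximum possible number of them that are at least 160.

Suppose k of them are at least 160. Those contribute at least 160 each and the other 17 − k at least 1 each.
So the total is at least 160k + 1(17 − k) = 17 + 159k. This must be ≤ 405, giving k ≤ 2.
k = 2 is achieved by 2 values at 160 and 15 at 1, total 335; add 70 to one value (staying below 160) to reach 405.

2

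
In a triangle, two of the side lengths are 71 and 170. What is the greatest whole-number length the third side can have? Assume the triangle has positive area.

The third side must be less than 71 + 170 = 241.
The largest integer below 241 is 240.

240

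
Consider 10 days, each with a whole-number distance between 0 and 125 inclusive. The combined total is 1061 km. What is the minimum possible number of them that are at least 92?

If only k of them are at least 92, the other 10 − k are at most 91, so the total is at most k·125 + (10 − k)·91.
This must reach 1061, so k·125 + (10 − k)·91 ≥ 1061, giving k ≥ 5.
Exactly 5 works: 5 values at 125 and 5 at 91 total 1080; lower one of the high values by 19 (still ≥ 92) to hit 1061.

5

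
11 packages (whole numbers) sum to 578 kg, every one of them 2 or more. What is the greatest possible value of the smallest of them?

52

The 11 values sum to 578, so their minimum is at most ⌊578/11⌋ = 52.
Achievable: 5 of them at 52 and 6 at 53 total 578.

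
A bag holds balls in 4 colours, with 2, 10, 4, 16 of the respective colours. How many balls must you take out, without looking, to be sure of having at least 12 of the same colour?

28

In the worst case you take as many as possible of each colour without reaching 12: 2 + 10 + 4 + 11 = 27.
The next one must give 12 of some colour, so 27 + 1 = 28.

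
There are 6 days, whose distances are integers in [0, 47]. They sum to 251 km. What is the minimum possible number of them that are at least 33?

4

Suppose at most 6 − j of them reach 33; then j values are ≤ 32 and the rest ≤ 47.
The total is then ≤ 32·j + 47·(6 − j) = 282 − 15j. For this to be ≥ 251 we need j ≤ 2, so at least 6 − 2 = 4 must reach 33.
Exactly 4 works: 4 values at 47 and 2 at 32 total 252; lower one of the high values by 1 (still ≥ 33) to hit 251.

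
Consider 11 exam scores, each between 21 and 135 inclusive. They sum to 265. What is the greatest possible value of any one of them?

55

Maximizing one value means minimizing the remaining 10.
The other 10 contribute at least 10 × 21 = 210, leaving at most 265 − 210 = 55.
Since 55 ≤ 135, this is achievable: one at 55 and 10 at 21.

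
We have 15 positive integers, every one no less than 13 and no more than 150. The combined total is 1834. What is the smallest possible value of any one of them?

Minimizing one value means maximizing the remaining 14.
The other 14 can take up 14 × 150 = 2100 ≥ 1834 − 13, so one integer can sit at its floor of 13.
Achievable: one at 13 and the other 14 totalling 1821, which fits since 14 × 13 ≤ 1821 ≤ 14 × 150.

13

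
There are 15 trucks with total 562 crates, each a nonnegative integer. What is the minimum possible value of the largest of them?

Some value must be at least ⌈562/15⌉ = 38, since 15 × 37 = 555 < 562.
Taking 8 copies of 37 and 7 copies of 38 gives exactly 562, so 38 is attained.

38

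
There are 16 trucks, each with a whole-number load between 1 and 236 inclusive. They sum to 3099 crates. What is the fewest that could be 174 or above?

Suppose at most 16 − j of them reach 174; then j values are ≤ 173 and the rest ≤ 236.
The total is then ≤ 173·j + 236·(16 − j) = 3776 − 63j. For this to be ≥ 3099 we need j ≤ 10, so at least 16 − 10 = 6 must reach 174.
Exactly 6 works: 6 values at 236 and 10 at 173 total 3146; lower one of the high values by 47 (still ≥ 174) to hit 3099.

6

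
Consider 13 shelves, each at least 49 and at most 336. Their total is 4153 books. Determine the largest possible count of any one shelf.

336

To make one shelf as large as possible, make the other 12 as small as possible.
The other 12 contribute at least 12 × 49 = 588, leaving at most 4153 − 588 = 3565.
But each shelf is capped at 336, so the maximum is 336.
Achievable: one at 336 and the other 12 totalling 3817, which fits since 12 × 49 ≤ 3817 ≤ 12 × 336.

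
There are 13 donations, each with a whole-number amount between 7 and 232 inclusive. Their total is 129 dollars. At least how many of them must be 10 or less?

4

If only k of them are at most 10, the other 13 − k are at least 11, so the total is at least (13 − k)·11 + k·7.
This is ≤ 129, so (13 − k)·11 + 7k ≤ 129, which gives k ≥ 4.
Exactly 4 works: 4 values at 7 and 9 at 11 total 127; raise one of the low values by 2 (still ≤ 10) to hit 129.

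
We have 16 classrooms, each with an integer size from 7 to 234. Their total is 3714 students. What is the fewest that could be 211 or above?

If only k of them are at least 211, the other 16 − k are at most 210, so the total is at most k·234 + (16 − k)·210.
This must reach 3714, so k·234 + (16 − k)·210 ≥ 3714, giving k ≥ 15.
Exactly 15 works: 15 values at 234 and 1 at 210 total 3720; lower one of the high values by 6 (still ≥ 211) to hit 3714.

15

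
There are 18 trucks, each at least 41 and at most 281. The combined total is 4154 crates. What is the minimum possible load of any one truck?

To make one truck as small as possible, make the other 17 as large as possible.
The other 17 can take up 17 × 281 = 4777 ≥ 4154 − 41, so one truck can sit at its floor of 41.
Achievable: one at 41 and the other 17 totalling 4113, which fits since 17 × 41 ≤ 4113 ≤ 17 × 281.

41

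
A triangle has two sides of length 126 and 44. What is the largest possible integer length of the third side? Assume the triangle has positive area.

169

The third side must be less than 126 + 44 = 170.
The largest integer below 170 is 169.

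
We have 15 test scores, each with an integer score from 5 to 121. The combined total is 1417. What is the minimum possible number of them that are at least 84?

Suppose at most 15 − j of them reach 84; then j values are ≤ 83 and the rest ≤ 121.
The total is then ≤ 83·j + 121·(15 − j) = 1815 − 38j. For this to be ≥ 1417 we need j ≤ 10, so at least 15 − 10 = 5 must reach 84.
Exactly 5 works: 5 values at 121 and 10 at 83 total 1435; lower one of the high values by 18 (still ≥ 84) to hit 1417.

5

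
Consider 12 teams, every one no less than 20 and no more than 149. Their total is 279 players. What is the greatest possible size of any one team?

Maximizing one value means minimizing the remaining 11.
The other 11 contribute at least 11 × 20 = 220, leaving at most 279 − 220 = 59.
Since 59 ≤ 149, this is achievable: one at 59 and 11 at 20.

59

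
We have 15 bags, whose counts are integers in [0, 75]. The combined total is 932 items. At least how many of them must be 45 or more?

Each value short of 45 is at most 44, costing at least 75 − 44 = 31 against the maximum total of 1125.
We can afford to lose at most 1125 − 932 = 193, so at most ⌊193/31⌋ = 6 fall short, and at least 9 are ≥ 45.
Exactly 9 works: 9 values at 75 and 6 at 44 total 939; lower one of the high values by 7 (still ≥ 45) to hit 932.

9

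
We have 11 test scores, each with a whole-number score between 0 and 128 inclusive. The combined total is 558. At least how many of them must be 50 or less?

1

Let j be the number exceeding 50. Then the total is ≥ 51·j + 0·(11 − j) = 0 + 51j.
So 51j ≤ 558 and j ≤ 10; hence at least 11 − 10 = 1 are ≤ 50.
Exactly 1 works: 1 value at 0 and 10 at 51 total 510; raise one of the low values by 48 (still ≤ 50) to hit 558.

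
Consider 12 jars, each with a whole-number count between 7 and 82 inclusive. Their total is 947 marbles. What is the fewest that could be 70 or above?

If only k of them are at least 70, the other 12 − k are at most 69, so the total is at most k·82 + (12 − k)·69.
This must reach 947, so k·82 + (12 − k)·69 ≥ 947, giving k ≥ 10.
Exactly 10 works: 10 values at 82 and 2 at 69 total 958; lower one of the high values by 11 (still ≥ 70) to hit 947.

10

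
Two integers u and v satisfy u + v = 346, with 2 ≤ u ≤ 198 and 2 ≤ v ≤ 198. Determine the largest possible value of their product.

29929

For a fixed sum, the product uv is largest when u and v are as close as possible.
Taking u = 173 and v = 173 (both in [2, 198]) gives uv = 29929.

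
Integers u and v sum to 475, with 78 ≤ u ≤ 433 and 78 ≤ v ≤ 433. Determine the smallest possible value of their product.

30966

For a fixed sum, uv is smallest when u and v are as far apart as possible.
At the endpoint u = 78, v = 475 − 78 = 397, so uv = 78 × 397 = 30966.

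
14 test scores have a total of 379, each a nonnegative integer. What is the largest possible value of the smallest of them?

The 14 values sum to 379, so their minimum is at most ⌊379/14⌋ = 27.
Achievable: 13 of them at 27 and 1 at 28 total 379.

27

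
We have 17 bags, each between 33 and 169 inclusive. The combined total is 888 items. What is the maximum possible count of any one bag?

To make one bag as large as possible, make the other 16 as small as possible.
The other 16 contribute at least 16 × 33 = 528, leaving at most 888 − 528 = 360.
But each bag is capped at 169, so the maximum is 169.
Achievable: one at 169 and the other 16 totalling 719, which fits since 16 × 33 ≤ 719 ≤ 16 × 169.

169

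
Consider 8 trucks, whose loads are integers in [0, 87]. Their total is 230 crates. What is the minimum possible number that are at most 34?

2

If only k of them are at most 34, the other 8 − k are at least 35, so the total is at least (8 − k)·35 + k·0.
This is ≤ 230, so (8 − k)·35 + 0k ≤ 230, which gives k ≥ 2.
Exactly 2 works: 2 values at 0 and 6 at 35 total 210; raise one of the low values by 20 (still ≤ 34) to hit 230.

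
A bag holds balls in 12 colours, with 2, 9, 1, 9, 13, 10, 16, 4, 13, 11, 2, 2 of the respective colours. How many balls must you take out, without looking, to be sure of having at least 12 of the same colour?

84

In the worst case you take as many as possible of each colour without reaching 12: 2 + 9 + 1 + 9 + 11 + 10 + 11 + 4 + 11 + 11 + 2 + 2 = 83.
The next one must give 12 of some colour, so 83 + 1 = 84.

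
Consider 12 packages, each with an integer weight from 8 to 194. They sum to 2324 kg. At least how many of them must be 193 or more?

10

Each value short of 193 is at most 192, costing at least 194 − 192 = 2 against the maximum total of 2328.
We can afford to lose at most 2328 − 2324 = 4, so at most ⌊4/2⌋ = 2 fall short, and at least 10 are ≥ 193.
Exactly 10 works: 10 values at 194 and 2 at 192 total 2324.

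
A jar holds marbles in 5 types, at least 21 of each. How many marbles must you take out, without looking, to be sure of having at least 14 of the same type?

66

In the worst case you draw 13 of each of the 5 types: 5 × 13 = 65.
One more forces 14 of some type, so 65 + 1 = 66.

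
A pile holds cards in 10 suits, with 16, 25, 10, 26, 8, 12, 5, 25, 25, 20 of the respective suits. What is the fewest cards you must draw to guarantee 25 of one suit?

168

In the worst case you take as many as possible of each suit without reaching 25: 16 + 24 + 10 + 24 + 8 + 12 + 5 + 24 + 24 + 20 = 167.
The next one must give 25 of some suit, so 167 + 1 = 168.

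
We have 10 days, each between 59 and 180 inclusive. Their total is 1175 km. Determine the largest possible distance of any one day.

180

Maximizing one value means minimizing the remaining 9.
The other 9 contribute at least 9 × 59 = 531, leaving at most 1175 − 531 = 644.
But each day is capped at 180, so the maximum is 180.
Achievable: one at 180 and the other 9 totalling 995, which fits since 9 × 59 ≤ 995 ≤ 9 × 180.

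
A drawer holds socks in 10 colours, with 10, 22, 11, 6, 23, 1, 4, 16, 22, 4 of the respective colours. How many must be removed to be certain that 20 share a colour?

In the worst case you take as many as possible of each colour without reaching 20: 10 + 19 + 11 + 6 + 19 + 1 + 4 + 16 + 19 + 4 = 109.
The next one must give 20 of some colour, so 109 + 1 = 110.

110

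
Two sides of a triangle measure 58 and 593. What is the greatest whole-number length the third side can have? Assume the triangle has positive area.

The third side must be less than 58 + 593 = 651.
The largest integer below 651 is 650.

650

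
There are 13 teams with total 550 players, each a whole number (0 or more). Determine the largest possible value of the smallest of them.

The 13 values sum to 550, so their minimum is at most ⌊550/13⌋ = 42.
Taking 9 copies of 42 and 4 copies of 43 gives exactly 550, so 42 is attained.

42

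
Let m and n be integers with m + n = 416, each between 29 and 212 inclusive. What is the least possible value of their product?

43248

mn = m(416 − m) is concave in m, so over [204, 212] it is minimized at an endpoint.
At the endpoint m = 204, n = 416 − 204 = 212, so mn = 204 × 212 = 43248.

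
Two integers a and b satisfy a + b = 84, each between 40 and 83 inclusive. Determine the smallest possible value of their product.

1760

For a fixed sum, ab is smallest when a and b are as far apart as possible.
At the endpoint a = 40, b = 84 − 40 = 44, so ab = 40 × 44 = 1760.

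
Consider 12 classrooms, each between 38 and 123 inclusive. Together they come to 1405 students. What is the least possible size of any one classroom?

To make one classroom as small as possible, make the other 11 as large as possible.
The other 11 contribute at most 11 × 123 = 1353, leaving at least 1405 − 1353 = 52.
Since 52 ≥ 38, this is achievable: one at 52 and 11 at 123.

52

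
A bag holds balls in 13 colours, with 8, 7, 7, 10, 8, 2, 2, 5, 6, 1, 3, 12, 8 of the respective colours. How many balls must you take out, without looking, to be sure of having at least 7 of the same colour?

62

In the worst case you take as many as possible of each colour without reaching 7: 6 + 6 + 6 + 6 + 6 + 2 + 2 + 5 + 6 + 1 + 3 + 6 + 6 = 61.
The next one must give 7 of some colour, so 61 + 1 = 62.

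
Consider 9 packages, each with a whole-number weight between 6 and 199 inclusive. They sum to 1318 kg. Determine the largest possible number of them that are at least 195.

6

With k values at 195 or above and the rest at least 6, the sum is at least 54 + 189k.
Since the sum is 1318, we need 189k ≤ 1264, i.e. k ≤ 6.
k = 6 is achieved by 6 values at 195 and 3 at 6, total 1188; add 130 to one value (staying below 195) to reach 1318.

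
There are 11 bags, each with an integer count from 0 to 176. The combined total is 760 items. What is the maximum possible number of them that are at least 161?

If k of the values are ≥ 161, the total is ≥ 161k + 0(11 − k).
Setting 161k + 0(11 − k) ≤ 760 gives 161k ≤ 760, so k ≤ 4.
k = 4 is achieved by 4 values at 161 and 7 at 0, total 644; add 116 to one value (staying below 161) to reach 760.

4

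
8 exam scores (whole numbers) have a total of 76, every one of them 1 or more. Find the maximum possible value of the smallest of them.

9

The average is 76/8 < 10, so some value is ≤ 9.
Taking 4 copies of 9 and 4 copies of 10 gives exactly 76, so 9 is attained.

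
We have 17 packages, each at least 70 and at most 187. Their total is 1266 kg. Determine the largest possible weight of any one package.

Maximizing one value means minimizing the remaining 16.
The other 16 contribute at least 16 × 70 = 1120, leaving at most 1266 − 1120 = 146.
Since 146 ≤ 187, this is achievable: one at 146 and 16 at 70.

146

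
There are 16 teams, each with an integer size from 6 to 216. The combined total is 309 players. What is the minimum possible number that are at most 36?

10

Let j be the number exceeding 36. Then the total is ≥ 37·j + 6·(16 − j) = 96 + 31j.
So 31j ≤ 213 and j ≤ 6; hence at least 16 − 6 = 10 are ≤ 36.
Exactly 10 works: 10 values at 6 and 6 at 37 total 282; raise one of the low values by 27 (still ≤ 36) to hit 309.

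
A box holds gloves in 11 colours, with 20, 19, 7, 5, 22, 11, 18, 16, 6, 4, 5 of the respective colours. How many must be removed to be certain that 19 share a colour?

In the worst case you take as many as possible of each colour without reaching 19: 18 + 18 + 7 + 5 + 18 + 11 + 18 + 16 + 6 + 4 + 5 = 126.
The next one must give 19 of some colour, so 126 + 1 = 127.

127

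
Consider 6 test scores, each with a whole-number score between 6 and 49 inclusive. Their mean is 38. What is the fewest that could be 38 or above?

1

The total is 6 × 38 = 228.
Suppose at most 6 − j of them reach 38; then j values are ≤ 37 and the rest ≤ 49.
The total is then ≤ 37·j + 49·(6 − j) = 294 − 12j. For this to be ≥ 228 we need j ≤ 5, so at least 6 − 5 = 1 must reach 38.
Exactly 1 works: 1 value at 49 and 5 at 37 total 234; lower one of the high values by 6 (still ≥ 38) to hit 228.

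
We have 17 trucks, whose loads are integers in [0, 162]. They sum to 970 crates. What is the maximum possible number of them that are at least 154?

Suppose k of them are at least 154. Those contribute at least 154 each and the other 17 − k at least 0 each.
So the total is at least 154k + 0(17 − k) = 0 + 154k. This must be ≤ 970, giving k ≤ 6.
k = 6 is achieved by 6 values at 154 and 11 at 0, total 924; add 46 to one value (staying below 154) to reach 970.

6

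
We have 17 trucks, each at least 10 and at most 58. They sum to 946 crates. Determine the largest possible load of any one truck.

58

To make one truck as large as possible, make the other 16 as small as possible.
The other 16 contribute at least 16 × 10 = 160, leaving at most 946 − 160 = 786.
But each truck is capped at 58, so the maximum is 58.
Achievable: one at 58 and the other 16 totalling 888, which fits since 16 × 10 ≤ 888 ≤ 16 × 58.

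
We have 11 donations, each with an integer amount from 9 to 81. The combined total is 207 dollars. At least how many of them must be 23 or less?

4

Let j be the number exceeding 23. Then the total is ≥ 24·j + 9·(11 − j) = 99 + 15j.
So 15j ≤ 108 and j ≤ 7; hence at least 11 − 7 = 4 are ≤ 23.
Exactly 4 works: 4 values at 9 and 7 at 24 total 204; raise one of the low values by 3 (still ≤ 23) to hit 207.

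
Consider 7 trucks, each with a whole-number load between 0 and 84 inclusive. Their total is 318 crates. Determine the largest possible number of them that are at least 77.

4

Suppose k of them are at least 77. Those contribute at least 77 each and the other 7 − k at least 0 each.
So the total is at least 77k + 0(7 − k) = 0 + 77k. This must be ≤ 318, giving k ≤ 4.
k = 4 is achieved by 4 values at 77 and 3 at 0, total 308; add 10 to one value (staying below 77) to reach 318.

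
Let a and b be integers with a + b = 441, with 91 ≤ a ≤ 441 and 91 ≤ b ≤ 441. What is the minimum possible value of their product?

For a fixed sum, ab is smallest when a and b are as far apart as possible.
At the endpoint a = 91, b = 441 − 91 = 350, so ab = 91 × 350 = 31850.

31850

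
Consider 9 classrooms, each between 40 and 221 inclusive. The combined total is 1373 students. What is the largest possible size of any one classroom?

221

To make one classroom as large as possible, make the other 8 as small as possible.
The other 8 contribute at least 8 × 40 = 320, leaving at most 1373 − 320 = 1053.
But each classroom is capped at 221, so the maximum is 221.
Achievable: one at 221 and the other 8 totalling 1152, which fits since 8 × 40 ≤ 1152 ≤ 8 × 221.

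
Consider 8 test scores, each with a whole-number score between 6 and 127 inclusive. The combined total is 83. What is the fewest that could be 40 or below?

If only k of them are at most 40, the other 8 − k are at least 41, so the total is at least (8 − k)·41 + k·6.
This is ≤ 83, so (8 − k)·41 + 6k ≤ 83, which gives k ≥ 7.
Exactly 7 works: 7 values at 6 and 1 at 41 total 83.

7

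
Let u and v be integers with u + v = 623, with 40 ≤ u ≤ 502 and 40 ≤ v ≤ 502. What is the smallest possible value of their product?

uv = u(623 − u) is concave in u, so over [121, 502] it is minimized at an endpoint.
The extreme feasible split is u = 121, v = 502, giving uv = 60742.

60742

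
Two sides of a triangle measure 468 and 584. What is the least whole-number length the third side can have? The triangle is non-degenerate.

The third side must exceed |468 − 584| = 116.
The smallest integer above 116 is 117.

117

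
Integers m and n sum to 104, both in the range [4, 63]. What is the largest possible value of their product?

mn = m(104 − m) is maximized when m is as near 104/2 as the bounds allow.
Taking m = 52 and n = 52 (both in [4, 63]) gives mn = 2704.

2704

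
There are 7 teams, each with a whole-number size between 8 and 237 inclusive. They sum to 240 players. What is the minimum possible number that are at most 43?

Each value above 43 is at least 44, contributing at least 44 − 8 = 36 above the floor 8.
The sum exceeds the floor total 56 by 184, so at most ⌊184/36⌋ = 5 exceed 43, and at least 2 are ≤ 43.
Exactly 2 works: 2 values at 8 and 5 at 44 total 236; raise one of the low values by 4 (still ≤ 43) to hit 240.

2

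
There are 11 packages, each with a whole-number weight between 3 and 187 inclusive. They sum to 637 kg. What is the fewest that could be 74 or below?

Each value above 74 is at least 75, contributing at least 75 − 3 = 72 above the floor 3.
The sum exceeds the floor total 33 by 604, so at most ⌊604/72⌋ = 8 exceed 74, and at least 3 are ≤ 74.
Exactly 3 works: 3 values at 3 and 8 at 75 total 609; raise one of the low values by 28 (still ≤ 74) to hit 637.

3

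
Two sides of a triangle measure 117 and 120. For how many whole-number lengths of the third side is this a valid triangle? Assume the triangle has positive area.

233

The triangle inequality gives |117 − 120| < c < 117 + 120, i.e. 3 < c < 237.
So c can be any integer from 4 to 236: 233 values.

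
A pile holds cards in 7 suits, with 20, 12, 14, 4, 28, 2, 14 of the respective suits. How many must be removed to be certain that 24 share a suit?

90

In the worst case you take as many as possible of each suit without reaching 24: 20 + 12 + 14 + 4 + 23 + 2 + 14 = 89.
The next one must give 24 of some suit, so 89 + 1 = 90.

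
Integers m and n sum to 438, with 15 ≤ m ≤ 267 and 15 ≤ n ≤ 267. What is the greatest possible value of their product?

For a fixed sum, the product mn is largest when m and n are as close as possible.
Taking m = 219 and n = 219 (both in [15, 267]) gives mn = 47961.

47961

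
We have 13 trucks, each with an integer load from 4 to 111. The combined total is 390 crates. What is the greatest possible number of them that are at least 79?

If k of the values are ≥ 79, the total is ≥ 79k + 4(13 − k).
Setting 79k + 4(13 − k) ≤ 390 gives 75k ≤ 338, so k ≤ 4.
k = 4 is achieved by 4 values at 79 and 9 at 4, total 352; add 38 to one value (staying below 79) to reach 390.

4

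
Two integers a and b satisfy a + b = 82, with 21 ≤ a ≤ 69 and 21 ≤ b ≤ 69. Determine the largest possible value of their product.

With a + b fixed, ab peaks when the two are closest together.
Taking a = 41 and b = 41 (both in [21, 69]) gives ab = 1681.

1681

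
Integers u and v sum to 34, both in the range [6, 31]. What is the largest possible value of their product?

uv = u(34 − u) is maximized when u is as near 34/2 as the bounds allow.
Taking u = 17 and v = 17 (both in [6, 31]) gives uv = 289.

289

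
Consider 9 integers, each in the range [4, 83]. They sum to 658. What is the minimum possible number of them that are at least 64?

5

If only k of them are at least 64, the other 9 − k are at most 63, so the total is at most k·83 + (9 − k)·63.
This must reach 658, so k·83 + (9 − k)·63 ≥ 658, giving k ≥ 5.
Exactly 5 works: 5 values at 83 and 4 at 63 total 667; lower one of the high values by 9 (still ≥ 64) to hit 658.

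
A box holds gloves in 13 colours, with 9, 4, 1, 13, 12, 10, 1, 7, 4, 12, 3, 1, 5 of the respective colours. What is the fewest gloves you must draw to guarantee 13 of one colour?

In the worst case you take as many as possible of each colour without reaching 13: 9 + 4 + 1 + 12 + 12 + 10 + 1 + 7 + 4 + 12 + 3 + 1 + 5 = 81.
The next one must give 13 of some colour, so 81 + 1 = 82.

82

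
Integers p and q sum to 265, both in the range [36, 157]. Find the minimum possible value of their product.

16956

pq = p(265 − p) is concave in p, so over [108, 157] it is minimized at an endpoint.
The extreme feasible split is p = 108, q = 157, giving pq = 16956.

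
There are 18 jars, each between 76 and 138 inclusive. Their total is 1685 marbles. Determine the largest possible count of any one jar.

Maximizing one value means minimizing the remaining 17.
The other 17 contribute at least 17 × 76 = 1292, leaving at most 1685 − 1292 = 393.
But each jar is capped at 138, so the maximum is 138.
Achievable: one at 138 and the other 17 totalling 1547, which fits since 17 × 76 ≤ 1547 ≤ 17 × 138.

138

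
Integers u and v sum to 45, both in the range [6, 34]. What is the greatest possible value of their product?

With u + v fixed, uv peaks when the two are closest together.
Taking u = 22 and v = 23 (both in [6, 34]) gives uv = 506.

506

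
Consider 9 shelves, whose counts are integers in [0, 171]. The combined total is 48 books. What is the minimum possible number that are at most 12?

6

Each value above 12 is at least 13, contributing at least 13 − 0 = 13 above the floor 0.
The sum exceeds the floor total 0 by 48, so at most ⌊48/13⌋ = 3 exceed 12, and at least 6 are ≤ 12.
Exactly 6 works: 6 values at 0 and 3 at 13 total 39; raise one of the low values by 9 (still ≤ 12) to hit 48.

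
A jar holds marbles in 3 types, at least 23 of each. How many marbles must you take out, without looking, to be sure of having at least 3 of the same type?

7

You could draw 2 of every type without reaching 3 of any — 6 in all.
One more forces 3 of some type, so 6 + 1 = 7.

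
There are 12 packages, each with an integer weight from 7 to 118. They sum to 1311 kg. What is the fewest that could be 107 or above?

Suppose at most 12 − j of them reach 107; then j values are ≤ 106 and the rest ≤ 118.
The total is then ≤ 106·j + 118·(12 − j) = 1416 − 12j. For this to be ≥ 1311 we need j ≤ 8, so at least 12 − 8 = 4 must reach 107.
Exactly 4 works: 4 values at 118 and 8 at 106 total 1320; lower one of the high values by 9 (still ≥ 107) to hit 1311.

4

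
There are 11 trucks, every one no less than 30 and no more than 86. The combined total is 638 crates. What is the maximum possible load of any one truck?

To make one truck as large as possible, make the other 10 as small as possible.
The other 10 contribute at least 10 × 30 = 300, leaving at most 638 − 300 = 338.
But each truck is capped at 86, so the maximum is 86.
Achievable: one at 86 and the other 10 totalling 552, which fits since 10 × 30 ≤ 552 ≤ 10 × 86.

86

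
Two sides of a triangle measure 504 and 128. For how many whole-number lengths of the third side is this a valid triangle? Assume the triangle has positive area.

The triangle inequality gives |504 − 128| < c < 504 + 128, i.e. 376 < c < 632.
So c can be any integer from 377 to 631: 255 values.

255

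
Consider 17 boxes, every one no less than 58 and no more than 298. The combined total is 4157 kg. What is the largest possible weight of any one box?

298

Maximizing one value means minimizing the remaining 16.
The other 16 contribute at least 16 × 58 = 928, leaving at most 4157 − 928 = 3229.
But each box is capped at 298, so the maximum is 298.
Achievable: one at 298 and the other 16 totalling 3859, which fits since 16 × 58 ≤ 3859 ≤ 16 × 298.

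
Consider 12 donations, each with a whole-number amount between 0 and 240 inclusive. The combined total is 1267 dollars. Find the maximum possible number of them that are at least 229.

5

With k values at 229 or above and the rest at least 0, the sum is at least 0 + 229k.
Since the sum is 1267, we need 229k ≤ 1267, i.e. k ≤ 5.
k = 5 is achieved by 5 values at 229 and 7 at 0, total 1145; add 122 to one value (staying below 229) to reach 1267.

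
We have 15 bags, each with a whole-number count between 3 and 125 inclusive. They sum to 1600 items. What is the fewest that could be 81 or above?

If only k of them are at least 81, the other 15 − k are at most 80, so the total is at most k·125 + (15 − k)·80.
This must reach 1600, so k·125 + (15 − k)·80 ≥ 1600, giving k ≥ 9.
Exactly 9 works: 9 values at 125 and 6 at 80 total 1605; lower one of the high values by 5 (still ≥ 81) to hit 1600.

9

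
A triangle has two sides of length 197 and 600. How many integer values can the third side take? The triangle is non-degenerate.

The triangle inequality gives |197 − 600| < c < 197 + 600, i.e. 403 < c < 797.
So c can be any integer from 404 to 796: 393 values.

393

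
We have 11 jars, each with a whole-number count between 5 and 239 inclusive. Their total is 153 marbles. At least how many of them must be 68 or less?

10

Each value above 68 is at least 69, contributing at least 69 − 5 = 64 above the floor 5.
The sum exceeds the floor total 55 by 98, so at most ⌊98/64⌋ = 1 exceed 68, and at least 10 are ≤ 68.
Exactly 10 works: 10 values at 5 and 1 at 69 total 119; raise one of the low values by 34 (still ≤ 68) to hit 153.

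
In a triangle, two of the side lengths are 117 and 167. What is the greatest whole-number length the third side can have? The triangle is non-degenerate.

The third side must be less than 117 + 167 = 284.
The largest integer below 284 is 283.

283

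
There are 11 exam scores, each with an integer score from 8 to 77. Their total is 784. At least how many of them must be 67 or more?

6

Suppose at most 11 − j of them reach 67; then j values are ≤ 66 and the rest ≤ 77.
The total is then ≤ 66·j + 77·(11 − j) = 847 − 11j. For this to be ≥ 784 we need j ≤ 5, so at least 11 − 5 = 6 must reach 67.
Exactly 6 works: 6 values at 77 and 5 at 66 total 792; lower one of the high values by 8 (still ≥ 67) to hit 784.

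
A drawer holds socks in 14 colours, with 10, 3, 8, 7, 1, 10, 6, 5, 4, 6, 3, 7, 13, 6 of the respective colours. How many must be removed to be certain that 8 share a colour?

In the worst case you take as many as possible of each colour without reaching 8: 7 + 3 + 7 + 7 + 1 + 7 + 6 + 5 + 4 + 6 + 3 + 7 + 7 + 6 = 76.
The next one must give 8 of some colour, so 76 + 1 = 77.

77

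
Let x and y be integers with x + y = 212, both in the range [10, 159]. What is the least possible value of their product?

8427

For a fixed sum, xy is smallest when x and y are as far apart as possible.
At the endpoint x = 53, y = 212 − 53 = 159, so xy = 53 × 159 = 8427.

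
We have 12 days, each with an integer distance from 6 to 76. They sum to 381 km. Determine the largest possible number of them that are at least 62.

5

If k of the values are ≥ 62, the total is ≥ 62k + 6(12 − k).
Setting 62k + 6(12 − k) ≤ 381 gives 56k ≤ 309, so k ≤ 5.
k = 5 is achieved by 5 values at 62 and 7 at 6, total 352; add 29 to one value (staying below 62) to reach 381.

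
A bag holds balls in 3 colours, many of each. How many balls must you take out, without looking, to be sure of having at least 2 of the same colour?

4

You could draw 1 of every colour without reaching 2 of any — 3 in all.
One more forces 2 of some colour, so 3 + 1 = 4.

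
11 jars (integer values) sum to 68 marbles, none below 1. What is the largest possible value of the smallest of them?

6

The average is 68/11 < 7, so some value is ≤ 6.
Achievable: 9 of them at 6 and 2 at 7 total 68.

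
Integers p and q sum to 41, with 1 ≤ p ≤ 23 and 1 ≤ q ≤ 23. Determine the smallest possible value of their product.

414

For a fixed sum, pq is smallest when p and q are as far apart as possible.
The extreme feasible split is p = 18, q = 23, giving pq = 414.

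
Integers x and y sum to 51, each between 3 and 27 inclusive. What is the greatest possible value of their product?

650

With x + y fixed, xy peaks when the two are closest together.
Taking x = 25 and y = 26 (both in [3, 27]) gives xy = 650.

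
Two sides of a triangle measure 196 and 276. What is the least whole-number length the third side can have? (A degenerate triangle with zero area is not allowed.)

The third side must exceed |196 − 276| = 80.
The smallest integer above 80 is 81.

81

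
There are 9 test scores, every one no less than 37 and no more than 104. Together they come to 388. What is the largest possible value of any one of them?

92

Maximizing one value means minimizing the remaining 8.
The other 8 contribute at least 8 × 37 = 296, leaving at most 388 − 296 = 92.
Since 92 ≤ 104, this is achievable: one at 92 and 8 at 37.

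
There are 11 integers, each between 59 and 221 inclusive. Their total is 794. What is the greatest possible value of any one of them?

Maximizing one value means minimizing the remaining 10.
The other 10 contribute at least 10 × 59 = 590, leaving at most 794 − 590 = 204.
Since 204 ≤ 221, this is achievable: one at 204 and 10 at 59.

204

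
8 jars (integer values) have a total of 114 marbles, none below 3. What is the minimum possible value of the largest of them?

Some value must be at least ⌈114/8⌉ = 15, since 8 × 14 = 112 < 114.
Equality holds with 2 values of 15 and 6 values of 14.

15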